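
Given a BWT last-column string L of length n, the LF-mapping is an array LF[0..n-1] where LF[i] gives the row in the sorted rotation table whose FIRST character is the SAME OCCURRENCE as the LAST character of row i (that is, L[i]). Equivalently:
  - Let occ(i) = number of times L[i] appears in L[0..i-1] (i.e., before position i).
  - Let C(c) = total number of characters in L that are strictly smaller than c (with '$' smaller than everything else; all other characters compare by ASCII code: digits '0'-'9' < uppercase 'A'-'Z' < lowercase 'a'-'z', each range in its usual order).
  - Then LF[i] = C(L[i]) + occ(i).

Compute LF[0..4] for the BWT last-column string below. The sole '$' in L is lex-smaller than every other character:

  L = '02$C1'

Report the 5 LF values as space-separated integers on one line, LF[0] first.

Char counts: '$':1, '0':1, '1':1, '2':1, 'C':1
C (first-col start): C('$')=0, C('0')=1, C('1')=2, C('2')=3, C('C')=4
L[0]='0': occ=0, LF[0]=C('0')+0=1+0=1
L[1]='2': occ=0, LF[1]=C('2')+0=3+0=3
L[2]='$': occ=0, LF[2]=C('$')+0=0+0=0
L[3]='C': occ=0, LF[3]=C('C')+0=4+0=4
L[4]='1': occ=0, LF[4]=C('1')+0=2+0=2

Answer: 1 3 0 4 2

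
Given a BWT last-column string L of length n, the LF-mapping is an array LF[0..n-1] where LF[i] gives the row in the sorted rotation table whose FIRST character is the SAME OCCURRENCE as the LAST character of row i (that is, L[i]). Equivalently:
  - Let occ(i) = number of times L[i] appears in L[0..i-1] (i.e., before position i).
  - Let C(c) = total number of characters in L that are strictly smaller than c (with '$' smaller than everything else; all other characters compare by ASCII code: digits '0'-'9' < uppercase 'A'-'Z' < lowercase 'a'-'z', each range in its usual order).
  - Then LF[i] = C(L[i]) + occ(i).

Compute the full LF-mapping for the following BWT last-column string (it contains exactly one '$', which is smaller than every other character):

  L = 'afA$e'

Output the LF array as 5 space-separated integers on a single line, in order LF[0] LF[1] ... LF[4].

Char counts: '$':1, 'A':1, 'a':1, 'e':1, 'f':1
C (first-col start): C('$')=0, C('A')=1, C('a')=2, C('e')=3, C('f')=4
L[0]='a': occ=0, LF[0]=C('a')+0=2+0=2
L[1]='f': occ=0, LF[1]=C('f')+0=4+0=4
L[2]='A': occ=0, LF[2]=C('A')+0=1+0=1
L[3]='$': occ=0, LF[3]=C('$')+0=0+0=0
L[4]='e': occ=0, LF[4]=C('e')+0=3+0=3

Answer: 2 4 1 0 3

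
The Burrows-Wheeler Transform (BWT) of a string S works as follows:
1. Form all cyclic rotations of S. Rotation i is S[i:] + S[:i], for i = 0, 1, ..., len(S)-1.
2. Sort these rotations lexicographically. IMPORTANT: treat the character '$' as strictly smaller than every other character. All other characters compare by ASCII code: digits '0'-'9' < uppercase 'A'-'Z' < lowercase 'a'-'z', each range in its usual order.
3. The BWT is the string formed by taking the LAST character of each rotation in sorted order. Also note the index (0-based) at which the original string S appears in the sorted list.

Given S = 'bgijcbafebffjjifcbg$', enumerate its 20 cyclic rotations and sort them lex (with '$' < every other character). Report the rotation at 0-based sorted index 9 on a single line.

All 20 rotations (rotation i = S[i:]+S[:i]):
  rot[0] = bgijcbafebffjjifcbg$
  rot[1] = gijcbafebffjjifcbg$b
  rot[2] = ijcbafebffjjifcbg$bg
  rot[3] = jcbafebffjjifcbg$bgi
  rot[4] = cbafebffjjifcbg$bgij
  rot[5] = bafebffjjifcbg$bgijc
  rot[6] = afebffjjifcbg$bgijcb
  rot[7] = febffjjifcbg$bgijcba
  rot[8] = ebffjjifcbg$bgijcbaf
  rot[9] = bffjjifcbg$bgijcbafe
  rot[10] = ffjjifcbg$bgijcbafeb
  rot[11] = fjjifcbg$bgijcbafebf
  rot[12] = jjifcbg$bgijcbafebff
  rot[13] = jifcbg$bgijcbafebffj
  rot[14] = ifcbg$bgijcbafebffjj
  rot[15] = fcbg$bgijcbafebffjji
  rot[16] = cbg$bgijcbafebffjjif
  rot[17] = bg$bgijcbafebffjjifc
  rot[18] = g$bgijcbafebffjjifcb
  rot[19] = $bgijcbafebffjjifcbg
Sorted (with $ < everything):
  sorted[0] = $bgijcbafebffjjifcbg
  sorted[1] = afebffjjifcbg$bgijcb
  sorted[2] = bafebffjjifcbg$bgijc
  sorted[3] = bffjjifcbg$bgijcbafe
  sorted[4] = bg$bgijcbafebffjjifc
  sorted[5] = bgijcbafebffjjifcbg$
  sorted[6] = cbafebffjjifcbg$bgij
  sorted[7] = cbg$bgijcbafebffjjif
  sorted[8] = ebffjjifcbg$bgijcbaf
  sorted[9] = fcbg$bgijcbafebffjji
  sorted[10] = febffjjifcbg$bgijcba
  sorted[11] = ffjjifcbg$bgijcbafeb
  sorted[12] = fjjifcbg$bgijcbafebf
  sorted[13] = g$bgijcbafebffjjifcb
  sorted[14] = gijcbafebffjjifcbg$b
  sorted[15] = ifcbg$bgijcbafebffjj
  sorted[16] = ijcbafebffjjifcbg$bg
  sorted[17] = jcbafebffjjifcbg$bgi
  sorted[18] = jifcbg$bgijcbafebffj
  sorted[19] = jjifcbg$bgijcbafebff
sorted[9] = fcbg$bgijcbafebffjji

Answer: fcbg$bgijcbafebffjji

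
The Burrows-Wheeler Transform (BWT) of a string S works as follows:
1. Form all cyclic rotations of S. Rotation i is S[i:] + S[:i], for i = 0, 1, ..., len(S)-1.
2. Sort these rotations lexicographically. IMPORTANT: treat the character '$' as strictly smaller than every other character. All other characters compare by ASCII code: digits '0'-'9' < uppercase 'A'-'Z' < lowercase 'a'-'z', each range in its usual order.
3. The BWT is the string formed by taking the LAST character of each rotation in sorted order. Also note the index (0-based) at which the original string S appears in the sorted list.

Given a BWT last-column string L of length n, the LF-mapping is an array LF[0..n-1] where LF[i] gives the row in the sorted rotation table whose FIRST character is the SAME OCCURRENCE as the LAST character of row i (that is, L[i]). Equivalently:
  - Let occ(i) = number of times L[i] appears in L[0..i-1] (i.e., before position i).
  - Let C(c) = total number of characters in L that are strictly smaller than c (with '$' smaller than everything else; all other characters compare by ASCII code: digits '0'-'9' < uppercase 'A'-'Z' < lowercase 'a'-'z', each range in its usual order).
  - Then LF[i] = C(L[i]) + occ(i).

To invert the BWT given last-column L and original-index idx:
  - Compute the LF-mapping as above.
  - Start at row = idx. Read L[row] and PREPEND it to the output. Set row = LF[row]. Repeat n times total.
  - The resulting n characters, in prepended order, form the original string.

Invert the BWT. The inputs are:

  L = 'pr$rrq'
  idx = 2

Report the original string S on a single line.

Answer: qrrrp$

Derivation:
LF mapping: 1 3 0 4 5 2
Walk LF starting at row 2, prepending L[row]:
  step 1: row=2, L[2]='$', prepend. Next row=LF[2]=0
  step 2: row=0, L[0]='p', prepend. Next row=LF[0]=1
  step 3: row=1, L[1]='r', prepend. Next row=LF[1]=3
  step 4: row=3, L[3]='r', prepend. Next row=LF[3]=4
  step 5: row=4, L[4]='r', prepend. Next row=LF[4]=5
  step 6: row=5, L[5]='q', prepend. Next row=LF[5]=2
Reversed output: qrrrp$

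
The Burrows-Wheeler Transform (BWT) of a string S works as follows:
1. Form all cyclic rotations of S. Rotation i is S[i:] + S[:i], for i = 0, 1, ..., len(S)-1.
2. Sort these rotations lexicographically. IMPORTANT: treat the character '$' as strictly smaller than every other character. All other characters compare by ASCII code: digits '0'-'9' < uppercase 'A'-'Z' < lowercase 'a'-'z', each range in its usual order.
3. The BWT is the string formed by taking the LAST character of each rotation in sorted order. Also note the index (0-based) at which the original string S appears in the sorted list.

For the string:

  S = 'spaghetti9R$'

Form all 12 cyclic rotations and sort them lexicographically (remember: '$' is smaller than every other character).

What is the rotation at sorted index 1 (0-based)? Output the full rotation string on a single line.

Answer: 9R$spaghetti

Derivation:
All 12 rotations (rotation i = S[i:]+S[:i]):
  rot[0] = spaghetti9R$
  rot[1] = paghetti9R$s
  rot[2] = aghetti9R$sp
  rot[3] = ghetti9R$spa
  rot[4] = hetti9R$spag
  rot[5] = etti9R$spagh
  rot[6] = tti9R$spaghe
  rot[7] = ti9R$spaghet
  rot[8] = i9R$spaghett
  rot[9] = 9R$spaghetti
  rot[10] = R$spaghetti9
  rot[11] = $spaghetti9R
Sorted (with $ < everything):
  sorted[0] = $spaghetti9R
  sorted[1] = 9R$spaghetti
  sorted[2] = R$spaghetti9
  sorted[3] = aghetti9R$sp
  sorted[4] = etti9R$spagh
  sorted[5] = ghetti9R$spa
  sorted[6] = hetti9R$spag
  sorted[7] = i9R$spaghett
  sorted[8] = paghetti9R$s
  sorted[9] = spaghetti9R$
  sorted[10] = ti9R$spaghet
  sorted[11] = tti9R$spaghe
sorted[1] = 9R$spaghetti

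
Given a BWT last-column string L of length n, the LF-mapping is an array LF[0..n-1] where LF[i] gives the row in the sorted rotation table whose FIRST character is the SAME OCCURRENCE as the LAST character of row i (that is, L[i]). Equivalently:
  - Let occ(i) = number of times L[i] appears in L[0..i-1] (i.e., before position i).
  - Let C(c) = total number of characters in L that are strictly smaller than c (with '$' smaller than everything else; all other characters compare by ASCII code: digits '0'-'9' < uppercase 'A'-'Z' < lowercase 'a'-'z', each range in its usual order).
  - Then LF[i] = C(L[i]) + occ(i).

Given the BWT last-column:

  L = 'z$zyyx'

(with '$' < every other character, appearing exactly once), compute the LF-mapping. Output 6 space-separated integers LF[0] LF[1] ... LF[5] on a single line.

Answer: 4 0 5 2 3 1

Derivation:
Char counts: '$':1, 'x':1, 'y':2, 'z':2
C (first-col start): C('$')=0, C('x')=1, C('y')=2, C('z')=4
L[0]='z': occ=0, LF[0]=C('z')+0=4+0=4
L[1]='$': occ=0, LF[1]=C('$')+0=0+0=0
L[2]='z': occ=1, LF[2]=C('z')+1=4+1=5
L[3]='y': occ=0, LF[3]=C('y')+0=2+0=2
L[4]='y': occ=1, LF[4]=C('y')+1=2+1=3
L[5]='x': occ=0, LF[5]=C('x')+0=1+0=1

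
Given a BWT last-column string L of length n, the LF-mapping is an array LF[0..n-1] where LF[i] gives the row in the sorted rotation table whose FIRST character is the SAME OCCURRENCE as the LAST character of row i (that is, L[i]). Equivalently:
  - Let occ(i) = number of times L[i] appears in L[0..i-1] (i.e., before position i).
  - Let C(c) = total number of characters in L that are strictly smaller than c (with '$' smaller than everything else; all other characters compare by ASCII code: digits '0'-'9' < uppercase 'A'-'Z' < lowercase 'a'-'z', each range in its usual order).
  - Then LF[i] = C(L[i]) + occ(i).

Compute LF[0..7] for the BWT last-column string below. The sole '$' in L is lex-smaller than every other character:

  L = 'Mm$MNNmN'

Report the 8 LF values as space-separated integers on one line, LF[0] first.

Char counts: '$':1, 'M':2, 'N':3, 'm':2
C (first-col start): C('$')=0, C('M')=1, C('N')=3, C('m')=6
L[0]='M': occ=0, LF[0]=C('M')+0=1+0=1
L[1]='m': occ=0, LF[1]=C('m')+0=6+0=6
L[2]='$': occ=0, LF[2]=C('$')+0=0+0=0
L[3]='M': occ=1, LF[3]=C('M')+1=1+1=2
L[4]='N': occ=0, LF[4]=C('N')+0=3+0=3
L[5]='N': occ=1, LF[5]=C('N')+1=3+1=4
L[6]='m': occ=1, LF[6]=C('m')+1=6+1=7
L[7]='N': occ=2, LF[7]=C('N')+2=3+2=5

Answer: 1 6 0 2 3 4 7 5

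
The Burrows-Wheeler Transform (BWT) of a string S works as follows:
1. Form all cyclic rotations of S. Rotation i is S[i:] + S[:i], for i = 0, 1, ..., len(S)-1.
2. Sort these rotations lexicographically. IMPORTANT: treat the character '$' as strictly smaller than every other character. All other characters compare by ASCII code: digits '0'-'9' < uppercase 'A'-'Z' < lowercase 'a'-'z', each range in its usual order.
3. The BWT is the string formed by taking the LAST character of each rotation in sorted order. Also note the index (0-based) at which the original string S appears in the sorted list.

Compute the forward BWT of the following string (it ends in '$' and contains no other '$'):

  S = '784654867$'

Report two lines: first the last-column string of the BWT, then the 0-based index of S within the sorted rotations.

All 10 rotations (rotation i = S[i:]+S[:i]):
  rot[0] = 784654867$
  rot[1] = 84654867$7
  rot[2] = 4654867$78
  rot[3] = 654867$784
  rot[4] = 54867$7846
  rot[5] = 4867$78465
  rot[6] = 867$784654
  rot[7] = 67$7846548
  rot[8] = 7$78465486
  rot[9] = $784654867
Sorted (with $ < everything):
  sorted[0] = $784654867  (last char: '7')
  sorted[1] = 4654867$78  (last char: '8')
  sorted[2] = 4867$78465  (last char: '5')
  sorted[3] = 54867$7846  (last char: '6')
  sorted[4] = 654867$784  (last char: '4')
  sorted[5] = 67$7846548  (last char: '8')
  sorted[6] = 7$78465486  (last char: '6')
  sorted[7] = 784654867$  (last char: '$')
  sorted[8] = 84654867$7  (last char: '7')
  sorted[9] = 867$784654  (last char: '4')
Last column: 7856486$74
Original string S is at sorted index 7

Answer: 7856486$74
7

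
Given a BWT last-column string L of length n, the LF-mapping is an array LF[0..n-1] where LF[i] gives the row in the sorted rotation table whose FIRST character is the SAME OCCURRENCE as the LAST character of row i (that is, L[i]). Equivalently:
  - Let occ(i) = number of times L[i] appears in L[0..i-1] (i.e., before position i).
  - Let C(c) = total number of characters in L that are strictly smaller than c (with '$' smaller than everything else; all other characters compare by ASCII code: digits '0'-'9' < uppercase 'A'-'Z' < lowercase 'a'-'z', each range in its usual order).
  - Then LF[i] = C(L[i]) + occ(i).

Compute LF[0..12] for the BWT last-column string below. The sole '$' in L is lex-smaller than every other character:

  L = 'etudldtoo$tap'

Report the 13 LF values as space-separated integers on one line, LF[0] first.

Answer: 4 9 12 2 5 3 10 6 7 0 11 1 8

Derivation:
Char counts: '$':1, 'a':1, 'd':2, 'e':1, 'l':1, 'o':2, 'p':1, 't':3, 'u':1
C (first-col start): C('$')=0, C('a')=1, C('d')=2, C('e')=4, C('l')=5, C('o')=6, C('p')=8, C('t')=9, C('u')=12
L[0]='e': occ=0, LF[0]=C('e')+0=4+0=4
L[1]='t': occ=0, LF[1]=C('t')+0=9+0=9
L[2]='u': occ=0, LF[2]=C('u')+0=12+0=12
L[3]='d': occ=0, LF[3]=C('d')+0=2+0=2
L[4]='l': occ=0, LF[4]=C('l')+0=5+0=5
L[5]='d': occ=1, LF[5]=C('d')+1=2+1=3
L[6]='t': occ=1, LF[6]=C('t')+1=9+1=10
L[7]='o': occ=0, LF[7]=C('o')+0=6+0=6
L[8]='o': occ=1, LF[8]=C('o')+1=6+1=7
L[9]='$': occ=0, LF[9]=C('$')+0=0+0=0
L[10]='t': occ=2, LF[10]=C('t')+2=9+2=11
L[11]='a': occ=0, LF[11]=C('a')+0=1+0=1
L[12]='p': occ=0, LF[12]=C('p')+0=8+0=8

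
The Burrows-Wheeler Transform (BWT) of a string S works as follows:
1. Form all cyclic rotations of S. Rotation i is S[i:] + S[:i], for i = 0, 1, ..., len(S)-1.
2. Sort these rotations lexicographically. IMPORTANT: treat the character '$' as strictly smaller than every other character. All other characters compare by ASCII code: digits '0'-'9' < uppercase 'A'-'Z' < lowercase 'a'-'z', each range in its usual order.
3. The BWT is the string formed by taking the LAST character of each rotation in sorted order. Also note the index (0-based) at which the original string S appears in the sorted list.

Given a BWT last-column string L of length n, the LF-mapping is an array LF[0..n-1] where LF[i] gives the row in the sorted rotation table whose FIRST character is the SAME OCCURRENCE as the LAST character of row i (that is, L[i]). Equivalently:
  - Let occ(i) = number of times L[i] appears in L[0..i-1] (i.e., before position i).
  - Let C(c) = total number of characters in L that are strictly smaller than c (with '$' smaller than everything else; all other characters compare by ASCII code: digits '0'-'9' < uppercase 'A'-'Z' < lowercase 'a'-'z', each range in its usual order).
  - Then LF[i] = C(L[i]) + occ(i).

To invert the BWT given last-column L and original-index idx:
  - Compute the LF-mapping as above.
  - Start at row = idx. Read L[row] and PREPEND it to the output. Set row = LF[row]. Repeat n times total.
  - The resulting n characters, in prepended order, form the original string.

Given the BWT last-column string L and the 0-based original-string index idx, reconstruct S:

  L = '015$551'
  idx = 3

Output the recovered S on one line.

LF mapping: 1 2 4 0 5 6 3
Walk LF starting at row 3, prepending L[row]:
  step 1: row=3, L[3]='$', prepend. Next row=LF[3]=0
  step 2: row=0, L[0]='0', prepend. Next row=LF[0]=1
  step 3: row=1, L[1]='1', prepend. Next row=LF[1]=2
  step 4: row=2, L[2]='5', prepend. Next row=LF[2]=4
  step 5: row=4, L[4]='5', prepend. Next row=LF[4]=5
  step 6: row=5, L[5]='5', prepend. Next row=LF[5]=6
  step 7: row=6, L[6]='1', prepend. Next row=LF[6]=3
Reversed output: 155510$

Answer: 155510$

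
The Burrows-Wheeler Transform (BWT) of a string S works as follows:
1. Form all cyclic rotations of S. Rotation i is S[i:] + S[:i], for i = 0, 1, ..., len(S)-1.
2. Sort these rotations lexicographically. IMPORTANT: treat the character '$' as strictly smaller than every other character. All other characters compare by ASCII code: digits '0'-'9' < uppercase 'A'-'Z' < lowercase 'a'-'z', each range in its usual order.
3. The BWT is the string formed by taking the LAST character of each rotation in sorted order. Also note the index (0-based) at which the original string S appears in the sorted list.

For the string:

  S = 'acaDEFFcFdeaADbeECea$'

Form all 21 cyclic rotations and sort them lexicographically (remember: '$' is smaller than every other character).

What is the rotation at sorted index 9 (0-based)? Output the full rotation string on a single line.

All 21 rotations (rotation i = S[i:]+S[:i]):
  rot[0] = acaDEFFcFdeaADbeECea$
  rot[1] = caDEFFcFdeaADbeECea$a
  rot[2] = aDEFFcFdeaADbeECea$ac
  rot[3] = DEFFcFdeaADbeECea$aca
  rot[4] = EFFcFdeaADbeECea$acaD
  rot[5] = FFcFdeaADbeECea$acaDE
  rot[6] = FcFdeaADbeECea$acaDEF
  rot[7] = cFdeaADbeECea$acaDEFF
  rot[8] = FdeaADbeECea$acaDEFFc
  rot[9] = deaADbeECea$acaDEFFcF
  rot[10] = eaADbeECea$acaDEFFcFd
  rot[11] = aADbeECea$acaDEFFcFde
  rot[12] = ADbeECea$acaDEFFcFdea
  rot[13] = DbeECea$acaDEFFcFdeaA
  rot[14] = beECea$acaDEFFcFdeaAD
  rot[15] = eECea$acaDEFFcFdeaADb
  rot[16] = ECea$acaDEFFcFdeaADbe
  rot[17] = Cea$acaDEFFcFdeaADbeE
  rot[18] = ea$acaDEFFcFdeaADbeEC
  rot[19] = a$acaDEFFcFdeaADbeECe
  rot[20] = $acaDEFFcFdeaADbeECea
Sorted (with $ < everything):
  sorted[0] = $acaDEFFcFdeaADbeECea
  sorted[1] = ADbeECea$acaDEFFcFdea
  sorted[2] = Cea$acaDEFFcFdeaADbeE
  sorted[3] = DEFFcFdeaADbeECea$aca
  sorted[4] = DbeECea$acaDEFFcFdeaA
  sorted[5] = ECea$acaDEFFcFdeaADbe
  sorted[6] = EFFcFdeaADbeECea$acaD
  sorted[7] = FFcFdeaADbeECea$acaDE
  sorted[8] = FcFdeaADbeECea$acaDEF
  sorted[9] = FdeaADbeECea$acaDEFFc
  sorted[10] = a$acaDEFFcFdeaADbeECe
  sorted[11] = aADbeECea$acaDEFFcFde
  sorted[12] = aDEFFcFdeaADbeECea$ac
  sorted[13] = acaDEFFcFdeaADbeECea$
  sorted[14] = beECea$acaDEFFcFdeaAD
  sorted[15] = cFdeaADbeECea$acaDEFF
  sorted[16] = caDEFFcFdeaADbeECea$a
  sorted[17] = deaADbeECea$acaDEFFcF
  sorted[18] = eECea$acaDEFFcFdeaADb
  sorted[19] = ea$acaDEFFcFdeaADbeEC
  sorted[20] = eaADbeECea$acaDEFFcFd
sorted[9] = FdeaADbeECea$acaDEFFc

Answer: FdeaADbeECea$acaDEFFc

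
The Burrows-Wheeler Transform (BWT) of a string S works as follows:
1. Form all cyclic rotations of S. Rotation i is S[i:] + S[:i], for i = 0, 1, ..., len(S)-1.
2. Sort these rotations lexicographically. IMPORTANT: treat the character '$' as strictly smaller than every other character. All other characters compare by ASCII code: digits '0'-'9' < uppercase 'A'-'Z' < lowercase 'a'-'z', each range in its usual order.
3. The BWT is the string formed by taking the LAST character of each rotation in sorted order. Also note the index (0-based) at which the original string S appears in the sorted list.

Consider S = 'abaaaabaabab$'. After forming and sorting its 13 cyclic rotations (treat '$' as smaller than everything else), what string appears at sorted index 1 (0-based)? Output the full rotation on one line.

Answer: aaaabaabab$ab

Derivation:
All 13 rotations (rotation i = S[i:]+S[:i]):
  rot[0] = abaaaabaabab$
  rot[1] = baaaabaabab$a
  rot[2] = aaaabaabab$ab
  rot[3] = aaabaabab$aba
  rot[4] = aabaabab$abaa
  rot[5] = abaabab$abaaa
  rot[6] = baabab$abaaaa
  rot[7] = aabab$abaaaab
  rot[8] = abab$abaaaaba
  rot[9] = bab$abaaaabaa
  rot[10] = ab$abaaaabaab
  rot[11] = b$abaaaabaaba
  rot[12] = $abaaaabaabab
Sorted (with $ < everything):
  sorted[0] = $abaaaabaabab
  sorted[1] = aaaabaabab$ab
  sorted[2] = aaabaabab$aba
  sorted[3] = aabaabab$abaa
  sorted[4] = aabab$abaaaab
  sorted[5] = ab$abaaaabaab
  sorted[6] = abaaaabaabab$
  sorted[7] = abaabab$abaaa
  sorted[8] = abab$abaaaaba
  sorted[9] = b$abaaaabaaba
  sorted[10] = baaaabaabab$a
  sorted[11] = baabab$abaaaa
  sorted[12] = bab$abaaaabaa
sorted[1] = aaaabaabab$ab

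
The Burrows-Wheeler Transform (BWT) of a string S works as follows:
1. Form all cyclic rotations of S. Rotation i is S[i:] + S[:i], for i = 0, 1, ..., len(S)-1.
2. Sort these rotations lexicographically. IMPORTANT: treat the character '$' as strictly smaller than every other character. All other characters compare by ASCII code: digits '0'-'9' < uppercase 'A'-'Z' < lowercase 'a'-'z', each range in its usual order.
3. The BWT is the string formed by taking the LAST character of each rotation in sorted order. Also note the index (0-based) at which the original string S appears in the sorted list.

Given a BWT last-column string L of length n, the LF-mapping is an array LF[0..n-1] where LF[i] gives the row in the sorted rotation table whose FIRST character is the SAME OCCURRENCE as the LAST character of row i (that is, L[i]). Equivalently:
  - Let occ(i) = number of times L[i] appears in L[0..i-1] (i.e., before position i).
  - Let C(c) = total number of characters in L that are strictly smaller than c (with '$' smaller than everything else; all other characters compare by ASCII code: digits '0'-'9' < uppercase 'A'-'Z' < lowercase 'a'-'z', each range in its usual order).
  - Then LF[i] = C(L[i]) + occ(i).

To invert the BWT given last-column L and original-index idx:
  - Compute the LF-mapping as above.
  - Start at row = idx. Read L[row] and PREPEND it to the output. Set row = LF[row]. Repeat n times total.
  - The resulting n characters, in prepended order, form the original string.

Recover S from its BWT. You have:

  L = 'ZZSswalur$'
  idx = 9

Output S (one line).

Answer: walrusZSZ$

Derivation:
LF mapping: 2 3 1 7 9 4 5 8 6 0
Walk LF starting at row 9, prepending L[row]:
  step 1: row=9, L[9]='$', prepend. Next row=LF[9]=0
  step 2: row=0, L[0]='Z', prepend. Next row=LF[0]=2
  step 3: row=2, L[2]='S', prepend. Next row=LF[2]=1
  step 4: row=1, L[1]='Z', prepend. Next row=LF[1]=3
  step 5: row=3, L[3]='s', prepend. Next row=LF[3]=7
  step 6: row=7, L[7]='u', prepend. Next row=LF[7]=8
  step 7: row=8, L[8]='r', prepend. Next row=LF[8]=6
  step 8: row=6, L[6]='l', prepend. Next row=LF[6]=5
  step 9: row=5, L[5]='a', prepend. Next row=LF[5]=4
  step 10: row=4, L[4]='w', prepend. Next row=LF[4]=9
Reversed output: walrusZSZ$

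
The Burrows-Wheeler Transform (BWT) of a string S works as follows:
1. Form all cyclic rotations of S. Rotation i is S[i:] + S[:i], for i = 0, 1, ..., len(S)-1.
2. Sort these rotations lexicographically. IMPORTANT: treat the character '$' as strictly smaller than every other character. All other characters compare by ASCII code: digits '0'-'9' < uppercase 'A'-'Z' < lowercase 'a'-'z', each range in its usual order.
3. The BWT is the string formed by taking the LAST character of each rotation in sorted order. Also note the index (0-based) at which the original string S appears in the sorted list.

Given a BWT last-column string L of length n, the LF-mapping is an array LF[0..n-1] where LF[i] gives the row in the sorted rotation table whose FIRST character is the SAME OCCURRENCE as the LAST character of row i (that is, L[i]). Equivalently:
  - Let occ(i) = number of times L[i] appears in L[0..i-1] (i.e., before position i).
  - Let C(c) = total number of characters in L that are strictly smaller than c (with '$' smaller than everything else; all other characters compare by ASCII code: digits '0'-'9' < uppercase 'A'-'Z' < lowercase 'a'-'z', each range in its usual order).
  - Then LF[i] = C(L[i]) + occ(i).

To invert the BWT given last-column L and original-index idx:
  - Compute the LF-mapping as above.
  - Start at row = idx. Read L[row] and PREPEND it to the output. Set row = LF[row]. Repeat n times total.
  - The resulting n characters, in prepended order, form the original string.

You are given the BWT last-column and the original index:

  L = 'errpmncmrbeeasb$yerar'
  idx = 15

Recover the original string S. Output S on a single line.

Answer: raspberryremembrance$

Derivation:
LF mapping: 6 14 15 13 10 12 5 11 16 3 7 8 1 19 4 0 20 9 17 2 18
Walk LF starting at row 15, prepending L[row]:
  step 1: row=15, L[15]='$', prepend. Next row=LF[15]=0
  step 2: row=0, L[0]='e', prepend. Next row=LF[0]=6
  step 3: row=6, L[6]='c', prepend. Next row=LF[6]=5
  step 4: row=5, L[5]='n', prepend. Next row=LF[5]=12
  step 5: row=12, L[12]='a', prepend. Next row=LF[12]=1
  step 6: row=1, L[1]='r', prepend. Next row=LF[1]=14
  step 7: row=14, L[14]='b', prepend. Next row=LF[14]=4
  step 8: row=4, L[4]='m', prepend. Next row=LF[4]=10
  step 9: row=10, L[10]='e', prepend. Next row=LF[10]=7
  step 10: row=7, L[7]='m', prepend. Next row=LF[7]=11
  step 11: row=11, L[11]='e', prepend. Next row=LF[11]=8
  step 12: row=8, L[8]='r', prepend. Next row=LF[8]=16
  step 13: row=16, L[16]='y', prepend. Next row=LF[16]=20
  step 14: row=20, L[20]='r', prepend. Next row=LF[20]=18
  step 15: row=18, L[18]='r', prepend. Next row=LF[18]=17
  step 16: row=17, L[17]='e', prepend. Next row=LF[17]=9
  step 17: row=9, L[9]='b', prepend. Next row=LF[9]=3
  step 18: row=3, L[3]='p', prepend. Next row=LF[3]=13
  step 19: row=13, L[13]='s', prepend. Next row=LF[13]=19
  step 20: row=19, L[19]='a', prepend. Next row=LF[19]=2
  step 21: row=2, L[2]='r', prepend. Next row=LF[2]=15
Reversed output: raspberryremembrance$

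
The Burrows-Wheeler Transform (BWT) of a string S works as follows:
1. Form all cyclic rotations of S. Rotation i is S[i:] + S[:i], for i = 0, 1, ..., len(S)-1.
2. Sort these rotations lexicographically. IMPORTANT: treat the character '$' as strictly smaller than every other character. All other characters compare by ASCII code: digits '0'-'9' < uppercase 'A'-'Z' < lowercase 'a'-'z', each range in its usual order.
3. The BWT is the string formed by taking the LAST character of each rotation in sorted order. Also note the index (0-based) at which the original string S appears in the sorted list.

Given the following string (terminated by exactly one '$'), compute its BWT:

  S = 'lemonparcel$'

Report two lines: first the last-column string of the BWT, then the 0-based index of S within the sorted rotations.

Answer: lprcle$eomna
6

Derivation:
All 12 rotations (rotation i = S[i:]+S[:i]):
  rot[0] = lemonparcel$
  rot[1] = emonparcel$l
  rot[2] = monparcel$le
  rot[3] = onparcel$lem
  rot[4] = nparcel$lemo
  rot[5] = parcel$lemon
  rot[6] = arcel$lemonp
  rot[7] = rcel$lemonpa
  rot[8] = cel$lemonpar
  rot[9] = el$lemonparc
  rot[10] = l$lemonparce
  rot[11] = $lemonparcel
Sorted (with $ < everything):
  sorted[0] = $lemonparcel  (last char: 'l')
  sorted[1] = arcel$lemonp  (last char: 'p')
  sorted[2] = cel$lemonpar  (last char: 'r')
  sorted[3] = el$lemonparc  (last char: 'c')
  sorted[4] = emonparcel$l  (last char: 'l')
  sorted[5] = l$lemonparce  (last char: 'e')
  sorted[6] = lemonparcel$  (last char: '$')
  sorted[7] = monparcel$le  (last char: 'e')
  sorted[8] = nparcel$lemo  (last char: 'o')
  sorted[9] = onparcel$lem  (last char: 'm')
  sorted[10] = parcel$lemon  (last char: 'n')
  sorted[11] = rcel$lemonpa  (last char: 'a')
Last column: lprcle$eomna
Original string S is at sorted index 6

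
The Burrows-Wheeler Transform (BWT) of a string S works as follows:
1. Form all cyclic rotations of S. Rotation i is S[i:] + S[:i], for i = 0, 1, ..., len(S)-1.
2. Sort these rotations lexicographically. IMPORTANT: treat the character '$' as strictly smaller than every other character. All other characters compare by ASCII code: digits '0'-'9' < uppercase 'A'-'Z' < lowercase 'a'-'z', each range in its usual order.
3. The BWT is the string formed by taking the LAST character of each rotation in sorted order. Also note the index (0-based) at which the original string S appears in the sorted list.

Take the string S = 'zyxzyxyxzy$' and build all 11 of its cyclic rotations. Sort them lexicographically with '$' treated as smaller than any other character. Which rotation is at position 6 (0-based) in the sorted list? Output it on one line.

All 11 rotations (rotation i = S[i:]+S[:i]):
  rot[0] = zyxzyxyxzy$
  rot[1] = yxzyxyxzy$z
  rot[2] = xzyxyxzy$zy
  rot[3] = zyxyxzy$zyx
  rot[4] = yxyxzy$zyxz
  rot[5] = xyxzy$zyxzy
  rot[6] = yxzy$zyxzyx
  rot[7] = xzy$zyxzyxy
  rot[8] = zy$zyxzyxyx
  rot[9] = y$zyxzyxyxz
  rot[10] = $zyxzyxyxzy
Sorted (with $ < everything):
  sorted[0] = $zyxzyxyxzy
  sorted[1] = xyxzy$zyxzy
  sorted[2] = xzy$zyxzyxy
  sorted[3] = xzyxyxzy$zy
  sorted[4] = y$zyxzyxyxz
  sorted[5] = yxyxzy$zyxz
  sorted[6] = yxzy$zyxzyx
  sorted[7] = yxzyxyxzy$z
  sorted[8] = zy$zyxzyxyx
  sorted[9] = zyxyxzy$zyx
  sorted[10] = zyxzyxyxzy$
sorted[6] = yxzy$zyxzyx

Answer: yxzy$zyxzyx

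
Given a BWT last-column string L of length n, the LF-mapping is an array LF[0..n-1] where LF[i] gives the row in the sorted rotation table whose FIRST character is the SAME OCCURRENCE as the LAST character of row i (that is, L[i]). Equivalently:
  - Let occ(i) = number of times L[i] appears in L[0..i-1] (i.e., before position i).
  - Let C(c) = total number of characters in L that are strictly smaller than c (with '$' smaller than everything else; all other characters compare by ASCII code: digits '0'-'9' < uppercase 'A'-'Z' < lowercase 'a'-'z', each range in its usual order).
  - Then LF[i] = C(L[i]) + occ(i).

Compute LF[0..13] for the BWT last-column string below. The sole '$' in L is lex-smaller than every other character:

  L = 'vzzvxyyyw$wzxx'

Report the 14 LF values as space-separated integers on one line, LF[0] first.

Answer: 1 11 12 2 5 8 9 10 3 0 4 13 6 7

Derivation:
Char counts: '$':1, 'v':2, 'w':2, 'x':3, 'y':3, 'z':3
C (first-col start): C('$')=0, C('v')=1, C('w')=3, C('x')=5, C('y')=8, C('z')=11
L[0]='v': occ=0, LF[0]=C('v')+0=1+0=1
L[1]='z': occ=0, LF[1]=C('z')+0=11+0=11
L[2]='z': occ=1, LF[2]=C('z')+1=11+1=12
L[3]='v': occ=1, LF[3]=C('v')+1=1+1=2
L[4]='x': occ=0, LF[4]=C('x')+0=5+0=5
L[5]='y': occ=0, LF[5]=C('y')+0=8+0=8
L[6]='y': occ=1, LF[6]=C('y')+1=8+1=9
L[7]='y': occ=2, LF[7]=C('y')+2=8+2=10
L[8]='w': occ=0, LF[8]=C('w')+0=3+0=3
L[9]='$': occ=0, LF[9]=C('$')+0=0+0=0
L[10]='w': occ=1, LF[10]=C('w')+1=3+1=4
L[11]='z': occ=2, LF[11]=C('z')+2=11+2=13
L[12]='x': occ=1, LF[12]=C('x')+1=5+1=6
L[13]='x': occ=2, LF[13]=C('x')+2=5+2=7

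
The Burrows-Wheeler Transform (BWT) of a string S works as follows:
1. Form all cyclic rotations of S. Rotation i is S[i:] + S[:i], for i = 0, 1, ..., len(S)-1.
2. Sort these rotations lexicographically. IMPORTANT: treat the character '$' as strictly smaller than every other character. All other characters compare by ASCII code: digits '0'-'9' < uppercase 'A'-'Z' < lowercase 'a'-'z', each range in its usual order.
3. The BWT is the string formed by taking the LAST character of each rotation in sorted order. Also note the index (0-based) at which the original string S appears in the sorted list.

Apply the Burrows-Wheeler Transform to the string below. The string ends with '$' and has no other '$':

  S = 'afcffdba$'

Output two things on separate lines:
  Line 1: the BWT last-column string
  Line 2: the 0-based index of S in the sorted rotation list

All 9 rotations (rotation i = S[i:]+S[:i]):
  rot[0] = afcffdba$
  rot[1] = fcffdba$a
  rot[2] = cffdba$af
  rot[3] = ffdba$afc
  rot[4] = fdba$afcf
  rot[5] = dba$afcff
  rot[6] = ba$afcffd
  rot[7] = a$afcffdb
  rot[8] = $afcffdba
Sorted (with $ < everything):
  sorted[0] = $afcffdba  (last char: 'a')
  sorted[1] = a$afcffdb  (last char: 'b')
  sorted[2] = afcffdba$  (last char: '$')
  sorted[3] = ba$afcffd  (last char: 'd')
  sorted[4] = cffdba$af  (last char: 'f')
  sorted[5] = dba$afcff  (last char: 'f')
  sorted[6] = fcffdba$a  (last char: 'a')
  sorted[7] = fdba$afcf  (last char: 'f')
  sorted[8] = ffdba$afc  (last char: 'c')
Last column: ab$dffafc
Original string S is at sorted index 2

Answer: ab$dffafc
2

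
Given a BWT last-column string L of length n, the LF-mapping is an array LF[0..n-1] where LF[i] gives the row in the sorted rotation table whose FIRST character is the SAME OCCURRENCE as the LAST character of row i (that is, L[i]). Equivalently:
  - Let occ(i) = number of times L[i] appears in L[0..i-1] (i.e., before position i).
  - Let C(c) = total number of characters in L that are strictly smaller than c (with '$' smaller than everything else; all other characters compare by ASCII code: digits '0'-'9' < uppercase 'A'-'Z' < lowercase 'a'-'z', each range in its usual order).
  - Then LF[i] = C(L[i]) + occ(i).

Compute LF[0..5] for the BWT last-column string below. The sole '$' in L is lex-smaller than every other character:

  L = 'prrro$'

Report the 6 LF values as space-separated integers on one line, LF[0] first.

Answer: 2 3 4 5 1 0

Derivation:
Char counts: '$':1, 'o':1, 'p':1, 'r':3
C (first-col start): C('$')=0, C('o')=1, C('p')=2, C('r')=3
L[0]='p': occ=0, LF[0]=C('p')+0=2+0=2
L[1]='r': occ=0, LF[1]=C('r')+0=3+0=3
L[2]='r': occ=1, LF[2]=C('r')+1=3+1=4
L[3]='r': occ=2, LF[3]=C('r')+2=3+2=5
L[4]='o': occ=0, LF[4]=C('o')+0=1+0=1
L[5]='$': occ=0, LF[5]=C('$')+0=0+0=0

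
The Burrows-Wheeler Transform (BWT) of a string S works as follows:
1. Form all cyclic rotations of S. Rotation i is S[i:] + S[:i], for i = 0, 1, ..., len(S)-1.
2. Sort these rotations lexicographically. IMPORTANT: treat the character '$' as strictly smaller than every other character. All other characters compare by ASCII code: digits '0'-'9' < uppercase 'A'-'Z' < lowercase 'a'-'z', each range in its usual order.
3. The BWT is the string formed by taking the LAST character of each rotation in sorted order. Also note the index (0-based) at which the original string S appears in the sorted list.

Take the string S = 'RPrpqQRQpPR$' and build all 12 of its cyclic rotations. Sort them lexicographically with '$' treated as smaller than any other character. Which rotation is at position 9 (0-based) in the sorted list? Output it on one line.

Answer: pqQRQpPR$RPr

Derivation:
All 12 rotations (rotation i = S[i:]+S[:i]):
  rot[0] = RPrpqQRQpPR$
  rot[1] = PrpqQRQpPR$R
  rot[2] = rpqQRQpPR$RP
  rot[3] = pqQRQpPR$RPr
  rot[4] = qQRQpPR$RPrp
  rot[5] = QRQpPR$RPrpq
  rot[6] = RQpPR$RPrpqQ
  rot[7] = QpPR$RPrpqQR
  rot[8] = pPR$RPrpqQRQ
  rot[9] = PR$RPrpqQRQp
  rot[10] = R$RPrpqQRQpP
  rot[11] = $RPrpqQRQpPR
Sorted (with $ < everything):
  sorted[0] = $RPrpqQRQpPR
  sorted[1] = PR$RPrpqQRQp
  sorted[2] = PrpqQRQpPR$R
  sorted[3] = QRQpPR$RPrpq
  sorted[4] = QpPR$RPrpqQR
  sorted[5] = R$RPrpqQRQpP
  sorted[6] = RPrpqQRQpPR$
  sorted[7] = RQpPR$RPrpqQ
  sorted[8] = pPR$RPrpqQRQ
  sorted[9] = pqQRQpPR$RPr
  sorted[10] = qQRQpPR$RPrp
  sorted[11] = rpqQRQpPR$RP
sorted[9] = pqQRQpPR$RPr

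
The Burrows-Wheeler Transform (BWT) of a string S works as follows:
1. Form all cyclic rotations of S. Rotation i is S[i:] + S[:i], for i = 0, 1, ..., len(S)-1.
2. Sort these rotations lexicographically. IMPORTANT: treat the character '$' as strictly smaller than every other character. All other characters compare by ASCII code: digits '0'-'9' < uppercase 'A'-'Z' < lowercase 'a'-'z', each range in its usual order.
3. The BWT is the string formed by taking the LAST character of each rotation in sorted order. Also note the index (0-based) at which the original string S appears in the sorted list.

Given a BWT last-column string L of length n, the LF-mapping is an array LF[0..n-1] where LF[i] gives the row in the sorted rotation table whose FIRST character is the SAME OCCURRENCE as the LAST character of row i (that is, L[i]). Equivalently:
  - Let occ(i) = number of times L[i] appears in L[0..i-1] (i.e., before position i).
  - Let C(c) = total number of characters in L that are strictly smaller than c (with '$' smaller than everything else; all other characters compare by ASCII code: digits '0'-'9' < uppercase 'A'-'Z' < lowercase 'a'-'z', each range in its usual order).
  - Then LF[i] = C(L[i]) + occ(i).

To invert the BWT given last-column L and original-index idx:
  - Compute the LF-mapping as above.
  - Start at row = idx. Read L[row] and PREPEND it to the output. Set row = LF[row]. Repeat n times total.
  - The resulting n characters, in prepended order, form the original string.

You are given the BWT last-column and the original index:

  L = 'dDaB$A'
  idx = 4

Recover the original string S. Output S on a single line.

LF mapping: 5 3 4 2 0 1
Walk LF starting at row 4, prepending L[row]:
  step 1: row=4, L[4]='$', prepend. Next row=LF[4]=0
  step 2: row=0, L[0]='d', prepend. Next row=LF[0]=5
  step 3: row=5, L[5]='A', prepend. Next row=LF[5]=1
  step 4: row=1, L[1]='D', prepend. Next row=LF[1]=3
  step 5: row=3, L[3]='B', prepend. Next row=LF[3]=2
  step 6: row=2, L[2]='a', prepend. Next row=LF[2]=4
Reversed output: aBDAd$

Answer: aBDAd$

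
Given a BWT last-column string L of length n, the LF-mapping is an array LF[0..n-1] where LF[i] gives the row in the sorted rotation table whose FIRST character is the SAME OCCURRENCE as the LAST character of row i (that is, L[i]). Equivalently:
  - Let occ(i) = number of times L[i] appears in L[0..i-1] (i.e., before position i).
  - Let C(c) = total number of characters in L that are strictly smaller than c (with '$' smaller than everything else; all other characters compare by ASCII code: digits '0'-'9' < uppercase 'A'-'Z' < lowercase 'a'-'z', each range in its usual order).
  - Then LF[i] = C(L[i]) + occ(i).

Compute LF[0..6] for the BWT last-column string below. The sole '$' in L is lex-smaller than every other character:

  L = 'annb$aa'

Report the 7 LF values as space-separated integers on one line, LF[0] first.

Answer: 1 5 6 4 0 2 3

Derivation:
Char counts: '$':1, 'a':3, 'b':1, 'n':2
C (first-col start): C('$')=0, C('a')=1, C('b')=4, C('n')=5
L[0]='a': occ=0, LF[0]=C('a')+0=1+0=1
L[1]='n': occ=0, LF[1]=C('n')+0=5+0=5
L[2]='n': occ=1, LF[2]=C('n')+1=5+1=6
L[3]='b': occ=0, LF[3]=C('b')+0=4+0=4
L[4]='$': occ=0, LF[4]=C('$')+0=0+0=0
L[5]='a': occ=1, LF[5]=C('a')+1=1+1=2
L[6]='a': occ=2, LF[6]=C('a')+2=1+2=3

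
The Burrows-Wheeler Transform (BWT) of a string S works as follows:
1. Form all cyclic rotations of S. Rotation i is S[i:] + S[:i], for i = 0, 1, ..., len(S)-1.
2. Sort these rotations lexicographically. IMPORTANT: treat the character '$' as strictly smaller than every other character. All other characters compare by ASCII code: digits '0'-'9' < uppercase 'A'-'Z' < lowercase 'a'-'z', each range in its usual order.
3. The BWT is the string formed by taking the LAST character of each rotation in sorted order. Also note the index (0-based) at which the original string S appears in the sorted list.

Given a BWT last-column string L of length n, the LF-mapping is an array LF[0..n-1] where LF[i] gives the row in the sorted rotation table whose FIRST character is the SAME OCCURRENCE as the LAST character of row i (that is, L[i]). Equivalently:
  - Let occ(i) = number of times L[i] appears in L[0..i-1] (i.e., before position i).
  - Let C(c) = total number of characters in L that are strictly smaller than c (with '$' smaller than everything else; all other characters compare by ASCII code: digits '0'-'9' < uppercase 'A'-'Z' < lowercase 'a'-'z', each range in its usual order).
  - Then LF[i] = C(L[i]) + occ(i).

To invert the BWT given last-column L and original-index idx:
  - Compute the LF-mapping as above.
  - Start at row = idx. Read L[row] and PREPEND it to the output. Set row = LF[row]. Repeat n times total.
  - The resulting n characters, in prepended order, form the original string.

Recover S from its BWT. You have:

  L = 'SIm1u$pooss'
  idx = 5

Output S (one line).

LF mapping: 3 2 4 1 10 0 7 5 6 8 9
Walk LF starting at row 5, prepending L[row]:
  step 1: row=5, L[5]='$', prepend. Next row=LF[5]=0
  step 2: row=0, L[0]='S', prepend. Next row=LF[0]=3
  step 3: row=3, L[3]='1', prepend. Next row=LF[3]=1
  step 4: row=1, L[1]='I', prepend. Next row=LF[1]=2
  step 5: row=2, L[2]='m', prepend. Next row=LF[2]=4
  step 6: row=4, L[4]='u', prepend. Next row=LF[4]=10
  step 7: row=10, L[10]='s', prepend. Next row=LF[10]=9
  step 8: row=9, L[9]='s', prepend. Next row=LF[9]=8
  step 9: row=8, L[8]='o', prepend. Next row=LF[8]=6
  step 10: row=6, L[6]='p', prepend. Next row=LF[6]=7
  step 11: row=7, L[7]='o', prepend. Next row=LF[7]=5
Reversed output: opossumI1S$

Answer: opossumI1S$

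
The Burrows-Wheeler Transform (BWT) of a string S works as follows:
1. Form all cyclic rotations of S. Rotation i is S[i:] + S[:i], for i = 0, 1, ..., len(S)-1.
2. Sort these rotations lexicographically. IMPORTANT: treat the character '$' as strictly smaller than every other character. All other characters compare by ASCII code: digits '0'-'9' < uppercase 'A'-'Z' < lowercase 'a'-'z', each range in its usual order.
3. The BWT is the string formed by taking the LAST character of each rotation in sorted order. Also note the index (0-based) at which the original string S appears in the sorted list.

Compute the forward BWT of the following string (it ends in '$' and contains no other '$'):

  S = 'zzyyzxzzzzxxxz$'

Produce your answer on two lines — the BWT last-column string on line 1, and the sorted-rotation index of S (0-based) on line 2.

Answer: zzxxzzyxzyzz$zx
12

Derivation:
All 15 rotations (rotation i = S[i:]+S[:i]):
  rot[0] = zzyyzxzzzzxxxz$
  rot[1] = zyyzxzzzzxxxz$z
  rot[2] = yyzxzzzzxxxz$zz
  rot[3] = yzxzzzzxxxz$zzy
  rot[4] = zxzzzzxxxz$zzyy
  rot[5] = xzzzzxxxz$zzyyz
  rot[6] = zzzzxxxz$zzyyzx
  rot[7] = zzzxxxz$zzyyzxz
  rot[8] = zzxxxz$zzyyzxzz
  rot[9] = zxxxz$zzyyzxzzz
  rot[10] = xxxz$zzyyzxzzzz
  rot[11] = xxz$zzyyzxzzzzx
  rot[12] = xz$zzyyzxzzzzxx
  rot[13] = z$zzyyzxzzzzxxx
  rot[14] = $zzyyzxzzzzxxxz
Sorted (with $ < everything):
  sorted[0] = $zzyyzxzzzzxxxz  (last char: 'z')
  sorted[1] = xxxz$zzyyzxzzzz  (last char: 'z')
  sorted[2] = xxz$zzyyzxzzzzx  (last char: 'x')
  sorted[3] = xz$zzyyzxzzzzxx  (last char: 'x')
  sorted[4] = xzzzzxxxz$zzyyz  (last char: 'z')
  sorted[5] = yyzxzzzzxxxz$zz  (last char: 'z')
  sorted[6] = yzxzzzzxxxz$zzy  (last char: 'y')
  sorted[7] = z$zzyyzxzzzzxxx  (last char: 'x')
  sorted[8] = zxxxz$zzyyzxzzz  (last char: 'z')
  sorted[9] = zxzzzzxxxz$zzyy  (last char: 'y')
  sorted[10] = zyyzxzzzzxxxz$z  (last char: 'z')
  sorted[11] = zzxxxz$zzyyzxzz  (last char: 'z')
  sorted[12] = zzyyzxzzzzxxxz$  (last char: '$')
  sorted[13] = zzzxxxz$zzyyzxz  (last char: 'z')
  sorted[14] = zzzzxxxz$zzyyzx  (last char: 'x')
Last column: zzxxzzyxzyzz$zx
Original string S is at sorted index 12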